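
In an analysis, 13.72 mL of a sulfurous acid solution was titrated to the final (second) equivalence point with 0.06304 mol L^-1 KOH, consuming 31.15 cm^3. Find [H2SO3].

n(KOH) = 0.06304 x 0.03115 = 0.001964 mol.
At the final (second) equivalence point, 2 mol OH^- react per mol H2SO3, so n(H2SO3) = 0.001964 / 2 = 0.0009818 mol.
[H2SO3] = 0.0009818 / 0.01372 L = 0.0716 M.

0.0716 M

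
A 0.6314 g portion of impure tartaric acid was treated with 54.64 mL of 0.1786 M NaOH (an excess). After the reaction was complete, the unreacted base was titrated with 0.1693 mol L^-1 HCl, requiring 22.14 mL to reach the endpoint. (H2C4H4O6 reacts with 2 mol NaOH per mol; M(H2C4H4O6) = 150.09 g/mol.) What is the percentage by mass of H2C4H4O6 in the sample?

Total n(NaOH) added = 0.1786 x 0.05464 = 0.009759 mol.
n(HCl) used = 0.1693 x 0.02214 = 0.003748 mol, which equals the excess n(NaOH).
So n(NaOH) consumed by the sample = 0.009759 - 0.003748 = 0.006010 mol.
n(H2C4H4O6) = 0.006010 / 2 = 0.003005 mol.
mass H2C4H4O6 = 0.003005 x 150.09 = 0.4511 g, so %H2C4H4O6 = 0.4511/0.6314 x 100 = 71.4%.

71.4%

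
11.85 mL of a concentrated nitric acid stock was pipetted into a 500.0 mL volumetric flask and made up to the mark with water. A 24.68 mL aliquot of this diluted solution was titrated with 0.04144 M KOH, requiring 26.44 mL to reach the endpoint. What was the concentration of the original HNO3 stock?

n(KOH) = 0.04144 x 0.02644 = 0.001096 mol.
n(HNO3) in the aliquot = 0.001096 mol.
[diluted HNO3] = 0.001096 / 0.02468 = 0.04440 M.
Dilution factor = 500.0/11.85 = 42.19, so [stock] = 0.04440 x 42.19 = 1.87 M.

1.87 M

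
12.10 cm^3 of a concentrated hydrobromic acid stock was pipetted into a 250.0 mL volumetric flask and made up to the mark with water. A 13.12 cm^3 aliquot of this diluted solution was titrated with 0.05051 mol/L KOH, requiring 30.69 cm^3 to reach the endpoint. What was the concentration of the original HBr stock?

2.44 M

n(KOH) = 0.05051 x 0.03069 = 0.001550 mol.
n(HBr) in the aliquot = 0.001550 mol.
[diluted HBr] = 0.001550 / 0.01312 = 0.1182 M.
Dilution factor = 250.0/12.10 = 20.66, so [stock] = 0.1182 x 20.66 = 2.44 M.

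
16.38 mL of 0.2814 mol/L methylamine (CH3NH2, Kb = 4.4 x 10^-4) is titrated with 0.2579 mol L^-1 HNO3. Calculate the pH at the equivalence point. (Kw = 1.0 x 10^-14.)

n(CH3NH2) = 0.2814 x 0.01638 = 0.004609 mol; V(HNO3) at equivalence = 0.004609/0.2579 = 0.01787 L.
At equivalence the base is fully converted to CH3NH3+; total volume = 0.03425 L, so [CH3NH3+] = 0.004609/0.03425 = 0.1346 M.
Ka(CH3NH3+) = Kw/Kb = 1.0e-14 / 4.4 x 10^-4 = 2.27e-11.
[H^+] = sqrt(Ka x [CH3NH3+]) = sqrt(2.27e-11 x 0.1346) = 1.75e-6 M.
pH = -log(1.75e-6) = 5.76.

5.76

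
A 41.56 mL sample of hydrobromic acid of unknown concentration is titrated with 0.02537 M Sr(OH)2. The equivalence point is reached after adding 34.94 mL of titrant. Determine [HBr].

n(Sr(OH)2) delivered = 0.02537 x 0.03494 = 0.0008864 mol.
The reaction is 2 HBr + 1 Sr(OH)2, so n(HBr) = 0.0008864 x 2/1 = 0.001773 mol.
[HBr] = 0.001773 mol / 0.04156 L = 0.0427 M.

0.0427 M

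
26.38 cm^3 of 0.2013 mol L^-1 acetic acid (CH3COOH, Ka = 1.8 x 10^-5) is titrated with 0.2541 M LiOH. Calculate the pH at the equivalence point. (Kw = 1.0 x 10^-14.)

8.90

n(CH3COOH) = 0.2013 x 0.02638 = 0.005310 mol; V(LiOH) at equivalence = 0.005310/0.2541 = 0.02090 L.
At equivalence all the acid is converted to CH3COO-; total volume = 0.02638 + 0.02090 = 0.04728 L, so [CH3COO-] = 0.005310/0.04728 = 0.1123 M.
Kb = Kw/Ka = 1.0e-14 / 1.8 x 10^-5 = 5.56e-10.
[OH^-] = sqrt(Kb x [CH3COO-]) = sqrt(5.56e-10 x 0.1123) = 7.90e-6 M.
pOH = 5.10, so pH = 14.00 - 5.10 = 8.90.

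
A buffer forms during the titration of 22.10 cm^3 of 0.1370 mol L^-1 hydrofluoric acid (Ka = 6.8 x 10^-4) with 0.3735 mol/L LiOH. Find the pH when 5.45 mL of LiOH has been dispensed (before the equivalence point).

Initial n(HF) = 0.1370 x 0.02210 = 0.003028 mol.
n(LiOH) added = 0.3735 x 0.005450 = 0.002036 mol, converting that many moles of HF to F-.
Remaining n(HF) = 0.0009921 mol; n(F-) = 0.002036 mol.
By Henderson-Hasselbalch, pH = pKa + log([A^-]/[HA]) = 3.17 + log(0.002036/0.0009921) = 3.17 + (+0.31) = 3.48.

3.48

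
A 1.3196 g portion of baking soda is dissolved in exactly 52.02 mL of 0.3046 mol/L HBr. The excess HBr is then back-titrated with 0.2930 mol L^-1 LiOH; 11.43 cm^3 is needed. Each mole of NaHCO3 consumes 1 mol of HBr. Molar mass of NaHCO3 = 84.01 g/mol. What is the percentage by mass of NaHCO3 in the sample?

Total n(HBr) added = 0.3046 x 0.05202 = 0.01585 mol.
n(LiOH) used = 0.2930 x 0.01143 = 0.003349 mol, which equals the excess n(HBr).
So n(HBr) consumed by the sample = 0.01585 - 0.003349 = 0.01250 mol.
n(NaHCO3) = 0.01250 / 1 = 0.01250 mol.
mass NaHCO3 = 0.01250 x 84.01 = 1.050 g, so %NaHCO3 = 1.050/1.3196 x 100 = 79.6%.

79.6%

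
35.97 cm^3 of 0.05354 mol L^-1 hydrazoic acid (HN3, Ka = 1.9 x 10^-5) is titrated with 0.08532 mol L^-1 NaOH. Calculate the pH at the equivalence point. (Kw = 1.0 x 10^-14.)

8.62

n(HN3) = 0.05354 x 0.03597 = 0.001926 mol; V(NaOH) at equivalence = 0.001926/0.08532 = 0.02257 L.
At equivalence all the acid is converted to N3-; total volume = 0.03597 + 0.02257 = 0.05854 L, so [N3-] = 0.001926/0.05854 = 0.03290 M.
Kb = Kw/Ka = 1.0e-14 / 1.9 x 10^-5 = 5.26e-10.
[OH^-] = sqrt(Kb x [N3-]) = sqrt(5.26e-10 x 0.03290) = 4.16e-6 M.
pOH = 5.38, so pH = 14.00 - 5.38 = 8.62.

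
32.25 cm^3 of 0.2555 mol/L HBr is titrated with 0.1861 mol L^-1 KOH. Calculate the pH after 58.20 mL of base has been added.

12.46

n(acid) = 0.2555 x 0.03225 = 0.008240 mol; n(KOH) added = 0.1861 x 0.05820 = 0.01083 mol.
Base is in excess by 0.01083 - 0.008240 = 0.002591 mol in a total volume of 0.09045 L.
[OH^-] = 0.002591/0.09045 = 0.02865 M, so pOH = 1.54 and pH = 14.00 - 1.54 = 12.46.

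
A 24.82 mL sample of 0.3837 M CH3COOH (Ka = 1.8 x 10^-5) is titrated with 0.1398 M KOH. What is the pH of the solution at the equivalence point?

n(CH3COOH) = 0.3837 x 0.02482 = 0.009523 mol; V(KOH) at equivalence = 0.009523/0.1398 = 0.06812 L.
At equivalence all the acid is converted to CH3COO-; total volume = 0.02482 + 0.06812 = 0.09294 L, so [CH3COO-] = 0.009523/0.09294 = 0.1025 M.
Kb = Kw/Ka = 1.0e-14 / 1.8 x 10^-5 = 5.56e-10.
[OH^-] = sqrt(Kb x [CH3COO-]) = sqrt(5.56e-10 x 0.1025) = 7.54e-6 M.
pOH = 5.12, so pH = 14.00 - 5.12 = 8.88.

8.88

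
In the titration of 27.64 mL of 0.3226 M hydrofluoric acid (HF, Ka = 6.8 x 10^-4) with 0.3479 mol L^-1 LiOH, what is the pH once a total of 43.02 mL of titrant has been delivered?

n(acid) = 0.3226 x 0.02764 = 0.008917 mol; n(LiOH) added = 0.3479 x 0.04302 = 0.01497 mol.
Base is in excess by 0.01497 - 0.008917 = 0.006050 mol in a total volume of 0.07066 L.
[OH^-] = 0.006050/0.07066 = 0.08562 M, so pOH = 1.07 and pH = 14.00 - 1.07 = 12.93.

12.93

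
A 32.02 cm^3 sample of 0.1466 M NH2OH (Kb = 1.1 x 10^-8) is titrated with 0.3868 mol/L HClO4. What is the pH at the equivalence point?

3.51

n(NH2OH) = 0.1466 x 0.03202 = 0.004694 mol; V(HClO4) at equivalence = 0.004694/0.3868 = 0.01214 L.
At equivalence the base is fully converted to NH3OH+; total volume = 0.04416 L, so [NH3OH+] = 0.004694/0.04416 = 0.1063 M.
Ka(NH3OH+) = Kw/Kb = 1.0e-14 / 1.1 x 10^-8 = 9.09e-7.
[H^+] = sqrt(Ka x [NH3OH+]) = sqrt(9.09e-7 x 0.1063) = 0.000311 M.
pH = -log(0.000311) = 3.51.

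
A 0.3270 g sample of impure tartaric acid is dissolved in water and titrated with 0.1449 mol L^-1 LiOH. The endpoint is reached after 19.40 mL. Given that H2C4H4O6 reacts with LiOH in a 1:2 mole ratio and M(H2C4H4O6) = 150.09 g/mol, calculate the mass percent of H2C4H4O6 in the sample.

64.5%

n(LiOH) = 0.1449 x 0.01940 = 0.002811 mol.
n(H2C4H4O6) = 0.002811 / 2 = 0.001406 mol.
mass of H2C4H4O6 = 0.001406 x 150.09 = 0.2110 g.
% purity = 0.2110 / 0.3270 x 100 = 64.5%.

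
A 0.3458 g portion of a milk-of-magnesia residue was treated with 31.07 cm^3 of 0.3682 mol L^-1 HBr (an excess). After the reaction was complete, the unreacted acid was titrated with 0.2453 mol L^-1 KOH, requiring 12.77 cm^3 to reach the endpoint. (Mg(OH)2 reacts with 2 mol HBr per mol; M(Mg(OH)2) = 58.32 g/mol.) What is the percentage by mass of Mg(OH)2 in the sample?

Total n(HBr) added = 0.3682 x 0.03107 = 0.01144 mol.
n(KOH) used = 0.2453 x 0.01277 = 0.003132 mol, which equals the excess n(HBr).
So n(HBr) consumed by the sample = 0.01144 - 0.003132 = 0.008307 mol.
n(Mg(OH)2) = 0.008307 / 2 = 0.004154 mol.
mass Mg(OH)2 = 0.004154 x 58.32 = 0.2422 g, so %Mg(OH)2 = 0.2422/0.3458 x 100 = 70.1%.

70.1%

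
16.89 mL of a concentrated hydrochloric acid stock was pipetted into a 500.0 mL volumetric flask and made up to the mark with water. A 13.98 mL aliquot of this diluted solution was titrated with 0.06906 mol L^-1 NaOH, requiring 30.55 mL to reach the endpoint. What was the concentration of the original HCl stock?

4.47 M

n(NaOH) = 0.06906 x 0.03055 = 0.002110 mol.
n(HCl) in the aliquot = 0.002110 mol.
[diluted HCl] = 0.002110 / 0.01398 = 0.1509 M.
Dilution factor = 500.0/16.89 = 29.60, so [stock] = 0.1509 x 29.60 = 4.47 M.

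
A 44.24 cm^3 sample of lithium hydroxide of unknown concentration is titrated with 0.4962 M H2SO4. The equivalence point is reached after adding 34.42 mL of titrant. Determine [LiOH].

0.772 M

n(H2SO4) delivered = 0.4962 x 0.03442 = 0.01708 mol.
The reaction is 2 LiOH + 1 H2SO4, so n(LiOH) = 0.01708 x 2/1 = 0.03416 mol.
[LiOH] = 0.03416 mol / 0.04424 L = 0.772 M.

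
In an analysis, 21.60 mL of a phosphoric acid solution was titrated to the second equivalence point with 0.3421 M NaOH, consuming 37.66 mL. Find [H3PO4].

0.298 M

n(NaOH) = 0.3421 x 0.03766 = 0.01288 mol.
At the second equivalence point, 2 mol OH^- react per mol H3PO4, so n(H3PO4) = 0.01288 / 2 = 0.006442 mol.
[H3PO4] = 0.006442 / 0.02160 L = 0.298 M.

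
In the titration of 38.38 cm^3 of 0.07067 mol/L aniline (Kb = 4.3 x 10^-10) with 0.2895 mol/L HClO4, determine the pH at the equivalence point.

n(C6H5NH2) = 0.07067 x 0.03838 = 0.002712 mol; V(HClO4) at equivalence = 0.002712/0.2895 = 0.009369 L.
At equivalence the base is fully converted to C6H5NH3+; total volume = 0.04775 L, so [C6H5NH3+] = 0.002712/0.04775 = 0.05680 M.
Ka(C6H5NH3+) = Kw/Kb = 1.0e-14 / 4.3 x 10^-10 = 2.33e-5.
[H^+] = sqrt(Ka x [C6H5NH3+]) = sqrt(2.33e-5 x 0.05680) = 0.00115 M.
pH = -log(0.00115) = 2.94.

2.94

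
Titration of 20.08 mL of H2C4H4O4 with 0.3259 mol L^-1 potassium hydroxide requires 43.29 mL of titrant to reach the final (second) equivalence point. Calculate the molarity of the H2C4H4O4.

n(KOH) = 0.3259 x 0.04329 = 0.01411 mol.
At the final (second) equivalence point, 2 mol OH^- react per mol H2C4H4O4, so n(H2C4H4O4) = 0.01411 / 2 = 0.007054 mol.
[H2C4H4O4] = 0.007054 / 0.02008 L = 0.351 M.

0.351 M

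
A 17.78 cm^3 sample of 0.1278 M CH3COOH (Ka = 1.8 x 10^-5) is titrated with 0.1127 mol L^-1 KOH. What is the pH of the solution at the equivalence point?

n(CH3COOH) = 0.1278 x 0.01778 = 0.002272 mol; V(KOH) at equivalence = 0.002272/0.1127 = 0.02016 L.
At equivalence all the acid is converted to CH3COO-; total volume = 0.01778 + 0.02016 = 0.03794 L, so [CH3COO-] = 0.002272/0.03794 = 0.05989 M.
Kb = Kw/Ka = 1.0e-14 / 1.8 x 10^-5 = 5.56e-10.
[OH^-] = sqrt(Kb x [CH3COO-]) = sqrt(5.56e-10 x 0.05989) = 5.77e-6 M.
pOH = 5.24, so pH = 14.00 - 5.24 = 8.76.

8.76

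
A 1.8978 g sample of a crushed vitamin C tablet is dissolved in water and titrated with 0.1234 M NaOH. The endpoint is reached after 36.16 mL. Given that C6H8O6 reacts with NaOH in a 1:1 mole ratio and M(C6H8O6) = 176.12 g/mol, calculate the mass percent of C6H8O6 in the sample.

n(NaOH) = 0.1234 x 0.03616 = 0.004462 mol.
n(C6H8O6) = 0.004462 / 1 = 0.004462 mol.
mass of C6H8O6 = 0.004462 x 176.12 = 0.7859 g.
% purity = 0.7859 / 1.8978 x 100 = 41.4%.

41.4%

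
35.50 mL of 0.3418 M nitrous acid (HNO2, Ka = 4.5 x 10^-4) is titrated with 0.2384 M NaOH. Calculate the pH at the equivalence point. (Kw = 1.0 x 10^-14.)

8.25

n(HNO2) = 0.3418 x 0.03550 = 0.01213 mol; V(NaOH) at equivalence = 0.01213/0.2384 = 0.05090 L.
At equivalence all the acid is converted to NO2-; total volume = 0.03550 + 0.05090 = 0.08640 L, so [NO2-] = 0.01213/0.08640 = 0.1404 M.
Kb = Kw/Ka = 1.0e-14 / 4.5 x 10^-4 = 2.22e-11.
[OH^-] = sqrt(Kb x [NO2-]) = sqrt(2.22e-11 x 0.1404) = 1.77e-6 M.
pOH = 5.75, so pH = 14.00 - 5.75 = 8.25.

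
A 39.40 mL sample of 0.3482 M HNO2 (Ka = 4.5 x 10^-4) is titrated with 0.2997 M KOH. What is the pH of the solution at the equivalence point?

8.28

n(HNO2) = 0.3482 x 0.03940 = 0.01372 mol; V(KOH) at equivalence = 0.01372/0.2997 = 0.04578 L.
At equivalence all the acid is converted to NO2-; total volume = 0.03940 + 0.04578 = 0.08518 L, so [NO2-] = 0.01372/0.08518 = 0.1611 M.
Kb = Kw/Ka = 1.0e-14 / 4.5 x 10^-4 = 2.22e-11.
[OH^-] = sqrt(Kb x [NO2-]) = sqrt(2.22e-11 x 0.1611) = 1.89e-6 M.
pOH = 5.72, so pH = 14.00 - 5.72 = 8.28.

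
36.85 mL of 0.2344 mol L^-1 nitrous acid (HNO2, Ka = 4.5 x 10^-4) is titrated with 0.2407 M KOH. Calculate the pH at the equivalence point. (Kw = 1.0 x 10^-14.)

8.21

n(HNO2) = 0.2344 x 0.03685 = 0.008638 mol; V(KOH) at equivalence = 0.008638/0.2407 = 0.03589 L.
At equivalence all the acid is converted to NO2-; total volume = 0.03685 + 0.03589 = 0.07274 L, so [NO2-] = 0.008638/0.07274 = 0.1188 M.
Kb = Kw/Ka = 1.0e-14 / 4.5 x 10^-4 = 2.22e-11.
[OH^-] = sqrt(Kb x [NO2-]) = sqrt(2.22e-11 x 0.1188) = 1.62e-6 M.
pOH = 5.79, so pH = 14.00 - 5.79 = 8.21.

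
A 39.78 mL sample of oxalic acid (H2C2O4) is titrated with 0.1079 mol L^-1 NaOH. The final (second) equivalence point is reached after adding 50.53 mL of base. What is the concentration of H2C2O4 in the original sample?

n(NaOH) = 0.1079 x 0.05053 = 0.005452 mol.
At the final (second) equivalence point, 2 mol OH^- react per mol H2C2O4, so n(H2C2O4) = 0.005452 / 2 = 0.002726 mol.
[H2C2O4] = 0.002726 / 0.03978 L = 0.0685 M.

0.0685 M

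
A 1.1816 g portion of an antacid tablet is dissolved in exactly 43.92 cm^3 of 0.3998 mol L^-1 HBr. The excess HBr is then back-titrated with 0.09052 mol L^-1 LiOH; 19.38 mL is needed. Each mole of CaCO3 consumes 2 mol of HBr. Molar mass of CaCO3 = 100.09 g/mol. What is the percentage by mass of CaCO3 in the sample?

66.9%

Total n(HBr) added = 0.3998 x 0.04392 = 0.01756 mol.
n(LiOH) used = 0.09052 x 0.01938 = 0.001754 mol, which equals the excess n(HBr).
So n(HBr) consumed by the sample = 0.01756 - 0.001754 = 0.01580 mol.
n(CaCO3) = 0.01580 / 2 = 0.007902 mol.
mass CaCO3 = 0.007902 x 100.09 = 0.7910 g, so %CaCO3 = 0.7910/1.1816 x 100 = 66.9%.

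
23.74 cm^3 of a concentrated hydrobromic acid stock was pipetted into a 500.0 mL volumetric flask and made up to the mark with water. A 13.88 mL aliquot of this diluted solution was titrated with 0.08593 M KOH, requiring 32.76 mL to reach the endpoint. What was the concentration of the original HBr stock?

4.27 M

n(KOH) = 0.08593 x 0.03276 = 0.002815 mol.
n(HBr) in the aliquot = 0.002815 mol.
[diluted HBr] = 0.002815 / 0.01388 = 0.2028 M.
Dilution factor = 500.0/23.74 = 21.06, so [stock] = 0.2028 x 21.06 = 4.27 M.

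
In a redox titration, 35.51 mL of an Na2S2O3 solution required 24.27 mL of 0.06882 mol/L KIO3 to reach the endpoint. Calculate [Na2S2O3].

n(KIO3) = 0.06882 x 0.02427 = 0.001670 mol.
From the balanced equation, 1 mol KIO3 reacts with 6 mol Na2S2O3, so n(Na2S2O3) = 0.001670 x 6/1 = 0.01002 mol.
[Na2S2O3] = 0.01002 / 0.03551 L = 0.282 M.

0.282 M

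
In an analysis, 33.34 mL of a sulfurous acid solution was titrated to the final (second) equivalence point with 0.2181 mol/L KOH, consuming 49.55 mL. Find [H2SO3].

n(KOH) = 0.2181 x 0.04955 = 0.01081 mol.
At the final (second) equivalence point, 2 mol OH^- react per mol H2SO3, so n(H2SO3) = 0.01081 / 2 = 0.005403 mol.
[H2SO3] = 0.005403 / 0.03334 L = 0.162 M.

0.162 M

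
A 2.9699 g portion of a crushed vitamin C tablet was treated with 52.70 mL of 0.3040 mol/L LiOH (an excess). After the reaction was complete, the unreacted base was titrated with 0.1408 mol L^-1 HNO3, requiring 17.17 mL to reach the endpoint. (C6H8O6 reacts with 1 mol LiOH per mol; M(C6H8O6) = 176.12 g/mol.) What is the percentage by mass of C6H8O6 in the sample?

80.7%

Total n(LiOH) added = 0.3040 x 0.05270 = 0.01602 mol.
n(HNO3) used = 0.1408 x 0.01717 = 0.002418 mol, which equals the excess n(LiOH).
So n(LiOH) consumed by the sample = 0.01602 - 0.002418 = 0.01360 mol.
n(C6H8O6) = 0.01360 / 1 = 0.01360 mol.
mass C6H8O6 = 0.01360 x 176.12 = 2.396 g, so %C6H8O6 = 2.396/2.9699 x 100 = 80.7%.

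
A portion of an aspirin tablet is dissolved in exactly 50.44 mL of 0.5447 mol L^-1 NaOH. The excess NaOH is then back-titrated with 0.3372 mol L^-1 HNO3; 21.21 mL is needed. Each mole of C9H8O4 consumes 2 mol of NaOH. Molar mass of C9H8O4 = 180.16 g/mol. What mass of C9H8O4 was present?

1.83 g

Total n(NaOH) added = 0.5447 x 0.05044 = 0.02747 mol.
n(HNO3) used = 0.3372 x 0.02121 = 0.007152 mol, which equals the excess n(NaOH).
So n(NaOH) consumed by the sample = 0.02747 - 0.007152 = 0.02032 mol.
n(C9H8O4) = 0.02032 / 2 = 0.01016 mol.
mass = 0.01016 mol x 180.16 g/mol = 1.83 g.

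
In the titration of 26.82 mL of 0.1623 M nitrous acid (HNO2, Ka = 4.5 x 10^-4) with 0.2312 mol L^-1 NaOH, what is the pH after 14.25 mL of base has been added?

3.84

Initial n(HNO2) = 0.1623 x 0.02682 = 0.004353 mol.
n(NaOH) added = 0.2312 x 0.01425 = 0.003295 mol, converting that many moles of HNO2 to NO2-.
Remaining n(HNO2) = 0.001058 mol; n(NO2-) = 0.003295 mol.
By Henderson-Hasselbalch, pH = pKa + log([A^-]/[HA]) = 3.35 + log(0.003295/0.001058) = 3.35 + (+0.49) = 3.84.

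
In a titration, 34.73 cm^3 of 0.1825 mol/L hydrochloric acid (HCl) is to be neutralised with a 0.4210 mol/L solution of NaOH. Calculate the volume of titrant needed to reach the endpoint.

15.1 mL

n(HCl) = 0.1825 mol/L x 0.03473 L = 0.006338 mol.
At equivalence n(NaOH) = n(HCl) = 0.006338 mol.
V(NaOH) = 0.006338 / 0.4210 = 0.01506 L = 15.1 mL.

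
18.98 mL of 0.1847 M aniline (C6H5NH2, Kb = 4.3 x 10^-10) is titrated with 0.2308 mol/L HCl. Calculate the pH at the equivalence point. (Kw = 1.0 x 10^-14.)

2.81

n(C6H5NH2) = 0.1847 x 0.01898 = 0.003506 mol; V(HCl) at equivalence = 0.003506/0.2308 = 0.01519 L.
At equivalence the base is fully converted to C6H5NH3+; total volume = 0.03417 L, so [C6H5NH3+] = 0.003506/0.03417 = 0.1026 M.
Ka(C6H5NH3+) = Kw/Kb = 1.0e-14 / 4.3 x 10^-10 = 2.33e-5.
[H^+] = sqrt(Ka x [C6H5NH3+]) = sqrt(2.33e-5 x 0.1026) = 0.00154 M.
pH = -log(0.00154) = 2.81.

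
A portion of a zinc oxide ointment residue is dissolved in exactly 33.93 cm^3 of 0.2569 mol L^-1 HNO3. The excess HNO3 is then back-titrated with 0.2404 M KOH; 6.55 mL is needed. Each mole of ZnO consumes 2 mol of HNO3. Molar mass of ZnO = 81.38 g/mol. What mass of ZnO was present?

0.291 g

Total n(HNO3) added = 0.2569 x 0.03393 = 0.008717 mol.
n(KOH) used = 0.2404 x 0.006550 = 0.001575 mol, which equals the excess n(HNO3).
So n(HNO3) consumed by the sample = 0.008717 - 0.001575 = 0.007142 mol.
n(ZnO) = 0.007142 / 2 = 0.003571 mol.
mass = 0.003571 mol x 81.38 g/mol = 0.291 g.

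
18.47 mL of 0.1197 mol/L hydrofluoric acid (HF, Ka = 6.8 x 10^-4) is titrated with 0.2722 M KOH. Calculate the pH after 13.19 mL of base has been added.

12.64

n(acid) = 0.1197 x 0.01847 = 0.002211 mol; n(KOH) added = 0.2722 x 0.01319 = 0.003590 mol.
Base is in excess by 0.003590 - 0.002211 = 0.001379 mol in a total volume of 0.03166 L.
[OH^-] = 0.001379/0.03166 = 0.04357 M, so pOH = 1.36 and pH = 14.00 - 1.36 = 12.64.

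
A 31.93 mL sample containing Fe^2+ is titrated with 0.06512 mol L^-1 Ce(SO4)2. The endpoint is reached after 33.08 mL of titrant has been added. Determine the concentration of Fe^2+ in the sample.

0.0675 M

n(Ce(SO4)2) = 0.06512 x 0.03308 = 0.002154 mol.
From the balanced equation, 1 mol Ce(SO4)2 reacts with 1 mol Fe^2+, so n(Fe^2+) = 0.002154 x 1/1 = 0.002154 mol.
[Fe^2+] = 0.002154 / 0.03193 L = 0.0675 M.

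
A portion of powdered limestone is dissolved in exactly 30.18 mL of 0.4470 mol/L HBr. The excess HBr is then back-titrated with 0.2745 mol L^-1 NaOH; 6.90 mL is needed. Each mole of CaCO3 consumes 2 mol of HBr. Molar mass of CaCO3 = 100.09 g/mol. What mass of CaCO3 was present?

Total n(HBr) added = 0.4470 x 0.03018 = 0.01349 mol.
n(NaOH) used = 0.2745 x 0.006900 = 0.001894 mol, which equals the excess n(HBr).
So n(HBr) consumed by the sample = 0.01349 - 0.001894 = 0.01160 mol.
n(CaCO3) = 0.01160 / 2 = 0.005798 mol.
mass = 0.005798 mol x 100.09 g/mol = 0.580 g.

0.580 g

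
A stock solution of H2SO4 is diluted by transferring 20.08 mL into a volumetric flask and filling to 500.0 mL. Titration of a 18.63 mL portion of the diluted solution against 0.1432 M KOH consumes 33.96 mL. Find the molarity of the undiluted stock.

3.25 M

n(KOH) = 0.1432 x 0.03396 = 0.004863 mol.
n(H2SO4) in the aliquot = 0.004863 x 1/2 = 0.002432 mol.
[diluted H2SO4] = 0.002432 / 0.01863 = 0.1305 M.
Dilution factor = 500.0/20.08 = 24.90, so [stock] = 0.1305 x 24.90 = 3.25 M.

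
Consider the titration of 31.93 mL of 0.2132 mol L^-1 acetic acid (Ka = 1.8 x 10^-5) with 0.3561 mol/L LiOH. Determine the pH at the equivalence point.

n(CH3COOH) = 0.2132 x 0.03193 = 0.006807 mol; V(LiOH) at equivalence = 0.006807/0.3561 = 0.01912 L.
At equivalence all the acid is converted to CH3COO-; total volume = 0.03193 + 0.01912 = 0.05105 L, so [CH3COO-] = 0.006807/0.05105 = 0.1334 M.
Kb = Kw/Ka = 1.0e-14 / 1.8 x 10^-5 = 5.56e-10.
[OH^-] = sqrt(Kb x [CH3COO-]) = sqrt(5.56e-10 x 0.1334) = 8.61e-6 M.
pOH = 5.07, so pH = 14.00 - 5.07 = 8.93.

8.93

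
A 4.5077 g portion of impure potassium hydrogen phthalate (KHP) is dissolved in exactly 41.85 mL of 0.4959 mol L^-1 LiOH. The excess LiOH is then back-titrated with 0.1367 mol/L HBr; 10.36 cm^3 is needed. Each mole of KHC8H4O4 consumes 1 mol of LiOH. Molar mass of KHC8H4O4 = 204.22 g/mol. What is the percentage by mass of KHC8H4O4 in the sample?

Total n(LiOH) added = 0.4959 x 0.04185 = 0.02075 mol.
n(HBr) used = 0.1367 x 0.01036 = 0.001416 mol, which equals the excess n(LiOH).
So n(LiOH) consumed by the sample = 0.02075 - 0.001416 = 0.01934 mol.
n(KHC8H4O4) = 0.01934 / 1 = 0.01934 mol.
mass KHC8H4O4 = 0.01934 x 204.22 = 3.949 g, so %KHC8H4O4 = 3.949/4.5077 x 100 = 87.6%.

87.6%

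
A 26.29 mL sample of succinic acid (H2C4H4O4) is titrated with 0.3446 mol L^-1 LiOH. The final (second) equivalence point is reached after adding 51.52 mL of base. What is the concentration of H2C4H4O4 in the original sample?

0.338 M

n(LiOH) = 0.3446 x 0.05152 = 0.01775 mol.
At the final (second) equivalence point, 2 mol OH^- react per mol H2C4H4O4, so n(H2C4H4O4) = 0.01775 / 2 = 0.008877 mol.
[H2C4H4O4] = 0.008877 / 0.02629 L = 0.338 M.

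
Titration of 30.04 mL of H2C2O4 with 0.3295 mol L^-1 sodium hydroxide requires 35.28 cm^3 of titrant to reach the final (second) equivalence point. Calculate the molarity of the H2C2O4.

n(NaOH) = 0.3295 x 0.03528 = 0.01162 mol.
At the final (second) equivalence point, 2 mol OH^- react per mol H2C2O4, so n(H2C2O4) = 0.01162 / 2 = 0.005812 mol.
[H2C2O4] = 0.005812 / 0.03004 L = 0.193 M.

0.193 M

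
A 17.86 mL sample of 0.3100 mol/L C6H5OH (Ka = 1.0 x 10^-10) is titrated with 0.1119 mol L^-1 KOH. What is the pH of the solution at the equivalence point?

11.46

n(C6H5OH) = 0.3100 x 0.01786 = 0.005537 mol; V(KOH) at equivalence = 0.005537/0.1119 = 0.04948 L.
At equivalence all the acid is converted to C6H5O-; total volume = 0.01786 + 0.04948 = 0.06734 L, so [C6H5O-] = 0.005537/0.06734 = 0.08222 M.
Kb = Kw/Ka = 1.0e-14 / 1.0 x 10^-10 = 0.000100.
[OH^-] = sqrt(Kb x [C6H5O-]) = sqrt(0.000100 x 0.08222) = 0.00287 M.
pOH = 2.54, so pH = 14.00 - 2.54 = 11.46.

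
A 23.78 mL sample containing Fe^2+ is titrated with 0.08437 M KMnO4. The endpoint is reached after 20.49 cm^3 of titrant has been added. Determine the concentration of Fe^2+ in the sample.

0.363 M

n(KMnO4) = 0.08437 x 0.02049 = 0.001729 mol.
From the balanced equation, 1 mol KMnO4 reacts with 5 mol Fe^2+, so n(Fe^2+) = 0.001729 x 5/1 = 0.008644 mol.
[Fe^2+] = 0.008644 / 0.02378 L = 0.363 M.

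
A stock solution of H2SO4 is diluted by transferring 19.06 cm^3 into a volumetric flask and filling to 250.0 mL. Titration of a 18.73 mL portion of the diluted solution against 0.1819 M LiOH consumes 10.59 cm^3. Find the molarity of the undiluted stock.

n(LiOH) = 0.1819 x 0.01059 = 0.001926 mol.
n(H2SO4) in the aliquot = 0.001926 x 1/2 = 0.0009632 mol.
[diluted H2SO4] = 0.0009632 / 0.01873 = 0.05142 M.
Dilution factor = 250.0/19.06 = 13.12, so [stock] = 0.05142 x 13.12 = 0.674 M.

0.674 M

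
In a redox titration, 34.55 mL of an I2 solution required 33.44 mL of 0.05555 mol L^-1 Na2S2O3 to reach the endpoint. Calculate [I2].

n(Na2S2O3) = 0.05555 x 0.03344 = 0.001858 mol.
From the balanced equation, 2 mol Na2S2O3 reacts with 1 mol I2, so n(I2) = 0.001858 x 1/2 = 0.0009288 mol.
[I2] = 0.0009288 / 0.03455 L = 0.0269 M.

0.0269 M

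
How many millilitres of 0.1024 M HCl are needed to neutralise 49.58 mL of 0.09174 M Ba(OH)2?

88.8 mL

n(Ba(OH)2) = 0.09174 mol/L x 0.04958 L = 0.004548 mol.
The neutralisation is 1 Ba(OH)2 : 2 HCl, so n(HCl) = 0.004548 x 2/1 = 0.009097 mol.
V(HCl) = 0.009097 / 0.1024 = 0.08884 L = 88.8 mL.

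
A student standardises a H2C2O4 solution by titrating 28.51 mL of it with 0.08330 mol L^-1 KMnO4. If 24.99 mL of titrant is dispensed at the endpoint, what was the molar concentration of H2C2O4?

0.183 M

n(KMnO4) = 0.08330 x 0.02499 = 0.002082 mol.
From the balanced equation, 2 mol KMnO4 reacts with 5 mol H2C2O4, so n(H2C2O4) = 0.002082 x 5/2 = 0.005204 mol.
[H2C2O4] = 0.005204 / 0.02851 L = 0.183 M.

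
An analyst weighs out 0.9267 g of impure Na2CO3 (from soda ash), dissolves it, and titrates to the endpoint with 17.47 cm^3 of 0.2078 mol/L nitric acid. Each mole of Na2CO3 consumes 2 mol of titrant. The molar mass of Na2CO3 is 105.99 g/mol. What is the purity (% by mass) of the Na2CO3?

n(HNO3) = 0.2078 x 0.01747 = 0.003630 mol.
n(Na2CO3) = 0.003630 / 2 = 0.001815 mol.
mass of Na2CO3 = 0.001815 x 105.99 = 0.1924 g.
% purity = 0.1924 / 0.9267 x 100 = 20.8%.

20.8%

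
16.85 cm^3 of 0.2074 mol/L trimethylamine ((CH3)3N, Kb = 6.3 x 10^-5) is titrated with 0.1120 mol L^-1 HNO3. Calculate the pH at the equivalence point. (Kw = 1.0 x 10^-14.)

n((CH3)3N) = 0.2074 x 0.01685 = 0.003495 mol; V(HNO3) at equivalence = 0.003495/0.1120 = 0.03120 L.
At equivalence the base is fully converted to (CH3)3NH+; total volume = 0.04805 L, so [(CH3)3NH+] = 0.003495/0.04805 = 0.07273 M.
Ka((CH3)3NH+) = Kw/Kb = 1.0e-14 / 6.3 x 10^-5 = 1.59e-10.
[H^+] = sqrt(Ka x [(CH3)3NH+]) = sqrt(1.59e-10 x 0.07273) = 3.40e-6 M.
pH = -log(3.40e-6) = 5.47.

5.47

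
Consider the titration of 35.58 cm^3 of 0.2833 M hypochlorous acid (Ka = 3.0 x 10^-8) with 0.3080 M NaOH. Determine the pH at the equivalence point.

10.35

n(HClO) = 0.2833 x 0.03558 = 0.01008 mol; V(NaOH) at equivalence = 0.01008/0.3080 = 0.03273 L.
At equivalence all the acid is converted to ClO-; total volume = 0.03558 + 0.03273 = 0.06831 L, so [ClO-] = 0.01008/0.06831 = 0.1476 M.
Kb = Kw/Ka = 1.0e-14 / 3.0 x 10^-8 = 3.33e-7.
[OH^-] = sqrt(Kb x [ClO-]) = sqrt(3.33e-7 x 0.1476) = 0.000222 M.
pOH = 3.65, so pH = 14.00 - 3.65 = 10.35.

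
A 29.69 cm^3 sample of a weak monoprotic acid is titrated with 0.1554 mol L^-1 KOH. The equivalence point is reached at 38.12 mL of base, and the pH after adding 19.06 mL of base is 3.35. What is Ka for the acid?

19.06 mL is half of the equivalence volume, so this is the half-equivalence point where [HA] = [A^-].
At half-equivalence pH = pKa, so pKa = 3.35.
Ka = 10^(-3.35) = 4.5 x 10^-4.

4.5 x 10^-4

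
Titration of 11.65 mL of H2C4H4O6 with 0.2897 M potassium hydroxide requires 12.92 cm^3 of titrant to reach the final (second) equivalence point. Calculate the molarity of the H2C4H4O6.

n(KOH) = 0.2897 x 0.01292 = 0.003743 mol.
At the final (second) equivalence point, 2 mol OH^- react per mol H2C4H4O6, so n(H2C4H4O6) = 0.003743 / 2 = 0.001871 mol.
[H2C4H4O6] = 0.001871 / 0.01165 L = 0.161 M.

0.161 M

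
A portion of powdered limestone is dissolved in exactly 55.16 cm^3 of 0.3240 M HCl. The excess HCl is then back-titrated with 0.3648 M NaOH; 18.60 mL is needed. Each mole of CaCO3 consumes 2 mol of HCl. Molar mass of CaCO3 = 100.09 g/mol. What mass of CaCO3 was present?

Total n(HCl) added = 0.3240 x 0.05516 = 0.01787 mol.
n(NaOH) used = 0.3648 x 0.01860 = 0.006785 mol, which equals the excess n(HCl).
So n(HCl) consumed by the sample = 0.01787 - 0.006785 = 0.01109 mol.
n(CaCO3) = 0.01109 / 2 = 0.005543 mol.
mass = 0.005543 mol x 100.09 g/mol = 0.555 g.

0.555 g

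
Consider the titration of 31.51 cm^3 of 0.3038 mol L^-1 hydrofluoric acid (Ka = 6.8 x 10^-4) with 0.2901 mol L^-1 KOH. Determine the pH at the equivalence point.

n(HF) = 0.3038 x 0.03151 = 0.009573 mol; V(KOH) at equivalence = 0.009573/0.2901 = 0.03300 L.
At equivalence all the acid is converted to F-; total volume = 0.03151 + 0.03300 = 0.06451 L, so [F-] = 0.009573/0.06451 = 0.1484 M.
Kb = Kw/Ka = 1.0e-14 / 6.8 x 10^-4 = 1.47e-11.
[OH^-] = sqrt(Kb x [F-]) = sqrt(1.47e-11 x 0.1484) = 1.48e-6 M.
pOH = 5.83, so pH = 14.00 - 5.83 = 8.17.

8.17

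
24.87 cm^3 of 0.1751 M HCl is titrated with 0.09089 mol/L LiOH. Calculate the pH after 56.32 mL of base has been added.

n(acid) = 0.1751 x 0.02487 = 0.004355 mol; n(LiOH) added = 0.09089 x 0.05632 = 0.005119 mol.
Base is in excess by 0.005119 - 0.004355 = 0.0007642 mol in a total volume of 0.08119 L.
[OH^-] = 0.0007642/0.08119 = 0.009412 M, so pOH = 2.03 and pH = 14.00 - 2.03 = 11.97.

11.97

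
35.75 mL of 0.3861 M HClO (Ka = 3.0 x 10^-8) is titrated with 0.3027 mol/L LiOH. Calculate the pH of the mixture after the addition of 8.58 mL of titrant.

Initial n(HClO) = 0.3861 x 0.03575 = 0.01380 mol.
n(LiOH) added = 0.3027 x 0.008580 = 0.002597 mol, converting that many moles of HClO to ClO-.
Remaining n(HClO) = 0.01121 mol; n(ClO-) = 0.002597 mol.
By Henderson-Hasselbalch, pH = pKa + log([A^-]/[HA]) = 7.52 + log(0.002597/0.01121) = 7.52 + (-0.63) = 6.89.

6.89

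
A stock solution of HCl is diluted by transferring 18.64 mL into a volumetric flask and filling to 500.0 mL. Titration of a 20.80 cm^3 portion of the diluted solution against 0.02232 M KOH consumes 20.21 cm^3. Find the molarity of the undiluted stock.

n(KOH) = 0.02232 x 0.02021 = 0.0004511 mol.
n(HCl) in the aliquot = 0.0004511 mol.
[diluted HCl] = 0.0004511 / 0.02080 = 0.02169 M.
Dilution factor = 500.0/18.64 = 26.82, so [stock] = 0.02169 x 26.82 = 0.582 M.

0.582 M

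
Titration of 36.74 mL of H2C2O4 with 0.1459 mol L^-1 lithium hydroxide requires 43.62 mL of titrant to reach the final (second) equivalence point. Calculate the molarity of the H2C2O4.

0.0866 M

n(LiOH) = 0.1459 x 0.04362 = 0.006364 mol.
At the final (second) equivalence point, 2 mol OH^- react per mol H2C2O4, so n(H2C2O4) = 0.006364 / 2 = 0.003182 mol.
[H2C2O4] = 0.003182 / 0.03674 L = 0.0866 M.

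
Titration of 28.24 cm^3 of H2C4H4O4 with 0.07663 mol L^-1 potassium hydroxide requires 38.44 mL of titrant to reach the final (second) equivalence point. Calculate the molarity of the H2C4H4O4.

n(KOH) = 0.07663 x 0.03844 = 0.002946 mol.
At the final (second) equivalence point, 2 mol OH^- react per mol H2C4H4O4, so n(H2C4H4O4) = 0.002946 / 2 = 0.001473 mol.
[H2C4H4O4] = 0.001473 / 0.02824 L = 0.0522 M.

0.0522 M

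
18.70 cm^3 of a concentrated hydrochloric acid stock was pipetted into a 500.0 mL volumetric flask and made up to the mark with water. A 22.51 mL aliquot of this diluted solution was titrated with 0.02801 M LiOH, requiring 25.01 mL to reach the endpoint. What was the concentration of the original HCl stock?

n(LiOH) = 0.02801 x 0.02501 = 0.0007005 mol.
n(HCl) in the aliquot = 0.0007005 mol.
[diluted HCl] = 0.0007005 / 0.02251 = 0.03112 M.
Dilution factor = 500.0/18.70 = 26.74, so [stock] = 0.03112 x 26.74 = 0.832 M.

0.832 M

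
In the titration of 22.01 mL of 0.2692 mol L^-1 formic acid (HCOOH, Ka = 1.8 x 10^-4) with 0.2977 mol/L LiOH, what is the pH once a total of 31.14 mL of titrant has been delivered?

12.80

n(acid) = 0.2692 x 0.02201 = 0.005925 mol; n(LiOH) added = 0.2977 x 0.03114 = 0.009270 mol.
Base is in excess by 0.009270 - 0.005925 = 0.003345 mol in a total volume of 0.05315 L.
[OH^-] = 0.003345/0.05315 = 0.06294 M, so pOH = 1.20 and pH = 14.00 - 1.20 = 12.80.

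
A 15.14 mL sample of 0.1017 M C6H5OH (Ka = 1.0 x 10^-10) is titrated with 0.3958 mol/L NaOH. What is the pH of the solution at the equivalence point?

11.45

n(C6H5OH) = 0.1017 x 0.01514 = 0.001540 mol; V(NaOH) at equivalence = 0.001540/0.3958 = 0.003890 L.
At equivalence all the acid is converted to C6H5O-; total volume = 0.01514 + 0.003890 = 0.01903 L, so [C6H5O-] = 0.001540/0.01903 = 0.08091 M.
Kb = Kw/Ka = 1.0e-14 / 1.0 x 10^-10 = 0.000100.
[OH^-] = sqrt(Kb x [C6H5O-]) = sqrt(0.000100 x 0.08091) = 0.00284 M.
pOH = 2.55, so pH = 14.00 - 2.55 = 11.45.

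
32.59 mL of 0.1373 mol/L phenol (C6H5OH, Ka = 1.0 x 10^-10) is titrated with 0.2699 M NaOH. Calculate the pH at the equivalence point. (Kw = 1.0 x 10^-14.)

11.48

n(C6H5OH) = 0.1373 x 0.03259 = 0.004475 mol; V(NaOH) at equivalence = 0.004475/0.2699 = 0.01658 L.
At equivalence all the acid is converted to C6H5O-; total volume = 0.03259 + 0.01658 = 0.04917 L, so [C6H5O-] = 0.004475/0.04917 = 0.09101 M.
Kb = Kw/Ka = 1.0e-14 / 1.0 x 10^-10 = 0.000100.
[OH^-] = sqrt(Kb x [C6H5O-]) = sqrt(0.000100 x 0.09101) = 0.00302 M.
pOH = 2.52, so pH = 14.00 - 2.52 = 11.48.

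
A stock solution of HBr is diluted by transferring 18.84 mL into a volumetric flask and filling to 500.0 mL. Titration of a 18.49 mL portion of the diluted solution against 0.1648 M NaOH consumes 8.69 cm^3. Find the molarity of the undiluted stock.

2.06 M

n(NaOH) = 0.1648 x 0.008690 = 0.001432 mol.
n(HBr) in the aliquot = 0.001432 mol.
[diluted HBr] = 0.001432 / 0.01849 = 0.07745 M.
Dilution factor = 500.0/18.84 = 26.54, so [stock] = 0.07745 x 26.54 = 2.06 M.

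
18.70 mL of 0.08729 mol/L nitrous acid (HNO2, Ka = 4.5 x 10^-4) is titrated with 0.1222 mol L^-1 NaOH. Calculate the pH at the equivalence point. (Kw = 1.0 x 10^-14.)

n(HNO2) = 0.08729 x 0.01870 = 0.001632 mol; V(NaOH) at equivalence = 0.001632/0.1222 = 0.01336 L.
At equivalence all the acid is converted to NO2-; total volume = 0.01870 + 0.01336 = 0.03206 L, so [NO2-] = 0.001632/0.03206 = 0.05092 M.
Kb = Kw/Ka = 1.0e-14 / 4.5 x 10^-4 = 2.22e-11.
[OH^-] = sqrt(Kb x [NO2-]) = sqrt(2.22e-11 x 0.05092) = 1.06e-6 M.
pOH = 5.97, so pH = 14.00 - 5.97 = 8.03.

8.03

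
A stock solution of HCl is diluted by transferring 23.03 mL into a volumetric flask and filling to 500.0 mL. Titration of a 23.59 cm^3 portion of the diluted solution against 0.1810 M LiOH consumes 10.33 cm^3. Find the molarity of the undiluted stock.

1.72 M

n(LiOH) = 0.1810 x 0.01033 = 0.001870 mol.
n(HCl) in the aliquot = 0.001870 mol.
[diluted HCl] = 0.001870 / 0.02359 = 0.07926 M.
Dilution factor = 500.0/23.03 = 21.71, so [stock] = 0.07926 x 21.71 = 1.72 M.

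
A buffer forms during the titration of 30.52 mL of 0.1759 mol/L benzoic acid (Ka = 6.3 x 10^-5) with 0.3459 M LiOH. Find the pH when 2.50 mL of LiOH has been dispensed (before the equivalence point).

3.48

Initial n(C6H5COOH) = 0.1759 x 0.03052 = 0.005368 mol.
n(LiOH) added = 0.3459 x 0.002500 = 0.0008647 mol, converting that many moles of C6H5COOH to C6H5COO-.
Remaining n(C6H5COOH) = 0.004504 mol; n(C6H5COO-) = 0.0008647 mol.
By Henderson-Hasselbalch, pH = pKa + log([A^-]/[HA]) = 4.20 + log(0.0008647/0.004504) = 4.20 + (-0.72) = 3.48.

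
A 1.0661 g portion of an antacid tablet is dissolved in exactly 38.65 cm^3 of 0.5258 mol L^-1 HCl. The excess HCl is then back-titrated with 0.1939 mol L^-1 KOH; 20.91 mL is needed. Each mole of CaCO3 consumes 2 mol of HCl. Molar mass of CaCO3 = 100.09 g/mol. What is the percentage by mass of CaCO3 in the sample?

Total n(HCl) added = 0.5258 x 0.03865 = 0.02032 mol.
n(KOH) used = 0.1939 x 0.02091 = 0.004054 mol, which equals the excess n(HCl).
So n(HCl) consumed by the sample = 0.02032 - 0.004054 = 0.01627 mol.
n(CaCO3) = 0.01627 / 2 = 0.008134 mol.
mass CaCO3 = 0.008134 x 100.09 = 0.8141 g, so %CaCO3 = 0.8141/1.0661 x 100 = 76.4%.

76.4%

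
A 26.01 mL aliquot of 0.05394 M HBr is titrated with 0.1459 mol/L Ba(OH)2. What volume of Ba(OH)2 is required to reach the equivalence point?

n(HBr) = 0.05394 mol/L x 0.02601 L = 0.001403 mol.
The neutralisation is 2 HBr : 1 Ba(OH)2, so n(Ba(OH)2) = 0.001403 x 1/2 = 0.0007015 mol.
V(Ba(OH)2) = 0.0007015 / 0.1459 = 0.004808 L = 4.81 mL.

4.81 mL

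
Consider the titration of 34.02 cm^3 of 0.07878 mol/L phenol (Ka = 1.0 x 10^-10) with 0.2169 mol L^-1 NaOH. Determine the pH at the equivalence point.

11.38

n(C6H5OH) = 0.07878 x 0.03402 = 0.002680 mol; V(NaOH) at equivalence = 0.002680/0.2169 = 0.01236 L.
At equivalence all the acid is converted to C6H5O-; total volume = 0.03402 + 0.01236 = 0.04638 L, so [C6H5O-] = 0.002680/0.04638 = 0.05779 M.
Kb = Kw/Ka = 1.0e-14 / 1.0 x 10^-10 = 0.000100.
[OH^-] = sqrt(Kb x [C6H5O-]) = sqrt(0.000100 x 0.05779) = 0.00240 M.
pOH = 2.62, so pH = 14.00 - 2.62 = 11.38.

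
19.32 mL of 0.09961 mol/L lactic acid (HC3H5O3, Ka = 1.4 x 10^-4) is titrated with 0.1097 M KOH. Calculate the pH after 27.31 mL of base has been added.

12.36

n(acid) = 0.09961 x 0.01932 = 0.001924 mol; n(KOH) added = 0.1097 x 0.02731 = 0.002996 mol.
Base is in excess by 0.002996 - 0.001924 = 0.001071 mol in a total volume of 0.04663 L.
[OH^-] = 0.001071/0.04663 = 0.02298 M, so pOH = 1.64 and pH = 14.00 - 1.64 = 12.36.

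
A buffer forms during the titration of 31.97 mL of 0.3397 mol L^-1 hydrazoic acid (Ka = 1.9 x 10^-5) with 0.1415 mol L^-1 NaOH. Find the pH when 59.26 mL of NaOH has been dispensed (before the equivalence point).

Initial n(HN3) = 0.3397 x 0.03197 = 0.01086 mol.
n(NaOH) added = 0.1415 x 0.05926 = 0.008385 mol, converting that many moles of HN3 to N3-.
Remaining n(HN3) = 0.002475 mol; n(N3-) = 0.008385 mol.
By Henderson-Hasselbalch, pH = pKa + log([A^-]/[HA]) = 4.72 + log(0.008385/0.002475) = 4.72 + (+0.53) = 5.25.

5.25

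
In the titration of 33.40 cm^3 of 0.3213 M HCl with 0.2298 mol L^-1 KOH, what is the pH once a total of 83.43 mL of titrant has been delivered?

12.86

n(acid) = 0.3213 x 0.03340 = 0.01073 mol; n(KOH) added = 0.2298 x 0.08343 = 0.01917 mol.
Base is in excess by 0.01917 - 0.01073 = 0.008441 mol in a total volume of 0.1168 L.
[OH^-] = 0.008441/0.1168 = 0.07225 M, so pOH = 1.14 and pH = 14.00 - 1.14 = 12.86.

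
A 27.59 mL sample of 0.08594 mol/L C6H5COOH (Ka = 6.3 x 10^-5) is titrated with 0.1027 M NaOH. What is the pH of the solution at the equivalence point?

8.44

n(C6H5COOH) = 0.08594 x 0.02759 = 0.002371 mol; V(NaOH) at equivalence = 0.002371/0.1027 = 0.02309 L.
At equivalence all the acid is converted to C6H5COO-; total volume = 0.02759 + 0.02309 = 0.05068 L, so [C6H5COO-] = 0.002371/0.05068 = 0.04679 M.
Kb = Kw/Ka = 1.0e-14 / 6.3 x 10^-5 = 1.59e-10.
[OH^-] = sqrt(Kb x [C6H5COO-]) = sqrt(1.59e-10 x 0.04679) = 2.73e-6 M.
pOH = 5.56, so pH = 14.00 - 5.56 = 8.44.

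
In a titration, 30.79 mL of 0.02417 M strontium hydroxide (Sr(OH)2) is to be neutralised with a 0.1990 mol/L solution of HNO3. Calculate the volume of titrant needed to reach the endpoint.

n(Sr(OH)2) = 0.02417 mol/L x 0.03079 L = 0.0007442 mol.
The neutralisation is 1 Sr(OH)2 : 2 HNO3, so n(HNO3) = 0.0007442 x 2/1 = 0.001488 mol.
V(HNO3) = 0.001488 / 0.1990 = 0.007479 L = 7.48 mL.

7.48 mL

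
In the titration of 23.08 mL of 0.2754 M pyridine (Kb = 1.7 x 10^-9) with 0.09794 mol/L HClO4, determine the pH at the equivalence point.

n(C5H5N) = 0.2754 x 0.02308 = 0.006356 mol; V(HClO4) at equivalence = 0.006356/0.09794 = 0.06490 L.
At equivalence the base is fully converted to C5H5NH+; total volume = 0.08798 L, so [C5H5NH+] = 0.006356/0.08798 = 0.07225 M.
Ka(C5H5NH+) = Kw/Kb = 1.0e-14 / 1.7 x 10^-9 = 5.88e-6.
[H^+] = sqrt(Ka x [C5H5NH+]) = sqrt(5.88e-6 x 0.07225) = 0.000652 M.
pH = -log(0.000652) = 3.19.

3.19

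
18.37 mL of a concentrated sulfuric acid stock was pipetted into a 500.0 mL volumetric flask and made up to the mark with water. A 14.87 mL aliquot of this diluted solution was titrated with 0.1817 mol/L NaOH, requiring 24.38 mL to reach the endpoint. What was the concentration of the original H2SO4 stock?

4.05 M

n(NaOH) = 0.1817 x 0.02438 = 0.004430 mol.
n(H2SO4) in the aliquot = 0.004430 x 1/2 = 0.002215 mol.
[diluted H2SO4] = 0.002215 / 0.01487 = 0.1490 M.
Dilution factor = 500.0/18.37 = 27.22, so [stock] = 0.1490 x 27.22 = 4.05 M.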